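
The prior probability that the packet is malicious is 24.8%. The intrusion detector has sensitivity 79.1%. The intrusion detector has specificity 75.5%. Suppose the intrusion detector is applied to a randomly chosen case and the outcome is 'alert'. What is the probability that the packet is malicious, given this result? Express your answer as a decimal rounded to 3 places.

Write H for 'the packet is malicious'. Prior odds H:¬H = 0.248/0.752 = 0.32979. For the 'alert' outcome, the likelihood ratio is 0.791/0.245 = 3.2286.
Posterior odds = 0.32979 × 3.2286 = 1.0647, so P(H|E) = 1.0647/(1+1.0647) = 0.516.

P(H | E) ≈ 0.516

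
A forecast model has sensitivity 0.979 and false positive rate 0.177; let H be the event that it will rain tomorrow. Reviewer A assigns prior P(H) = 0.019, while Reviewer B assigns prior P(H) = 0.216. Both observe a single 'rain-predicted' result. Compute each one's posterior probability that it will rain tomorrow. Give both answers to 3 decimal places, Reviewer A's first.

P('+'|H) = 0.979, P('+'|¬H) = 0.177.
Reviewer A: numerator 0.979·0.019 = 0.018601; evidence = 0.018601+0.177·0.981 = 0.19224; posterior = 0.097.
Reviewer B: numerator 0.979·0.216 = 0.21146; evidence = 0.21146+0.177·0.784 = 0.35023; posterior = 0.604.

Reviewer A: 0.097; Reviewer B: 0.604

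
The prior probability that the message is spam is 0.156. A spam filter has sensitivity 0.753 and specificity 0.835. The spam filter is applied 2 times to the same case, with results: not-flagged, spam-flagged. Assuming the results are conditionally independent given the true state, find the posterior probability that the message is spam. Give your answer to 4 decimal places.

Posterior P(H) ≈ 0.1997

Let H be the event that the message is spam; start with P(H) = 0.156. P('spam-flagged'|H) = 0.753, P('spam-flagged'|¬H) = 0.165.
Update on result 1 ('not-flagged'): P(H) ← 0.247·0.1560 / (0.247·0.1560 + 0.835·0.8440) = 0.038532/0.74327 = 0.0518.
Update on result 2 ('spam-flagged'): P(H) ← 0.753·0.0518 / (0.753·0.0518 + 0.165·0.9482) = 0.039036/0.19548 = 0.1997.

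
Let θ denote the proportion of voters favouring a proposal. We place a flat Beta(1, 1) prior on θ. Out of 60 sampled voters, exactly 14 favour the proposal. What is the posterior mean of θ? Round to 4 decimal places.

Posterior mean ≈ 0.2419

Observing 14 successes and 46 failures updates Beta(1, 1) by adding the success and failure counts to the two shape parameters: α = 1+14 = 15, β = 1+46 = 47.
Posterior mean = α/(α+β) = 15/62 = 0.2419.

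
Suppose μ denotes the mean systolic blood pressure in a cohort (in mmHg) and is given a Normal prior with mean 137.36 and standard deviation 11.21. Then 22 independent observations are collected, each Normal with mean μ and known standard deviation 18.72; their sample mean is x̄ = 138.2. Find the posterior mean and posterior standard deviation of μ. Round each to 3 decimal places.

Posterior mean ≈ 138.106; posterior SD ≈ 3.760

Prior precision 1/τ₀² = 1/11.21² = 0.00795772; data precision n/σ² = 22/18.72² = 0.0627785.
Posterior precision = 0.00795772 + 0.0627785 = 0.0707362, giving posterior SD = 1/√0.0707362 = 3.760.
Posterior mean = (0.00795772·137.36 + 0.0627785·138.2) / 0.0707362 = 138.106.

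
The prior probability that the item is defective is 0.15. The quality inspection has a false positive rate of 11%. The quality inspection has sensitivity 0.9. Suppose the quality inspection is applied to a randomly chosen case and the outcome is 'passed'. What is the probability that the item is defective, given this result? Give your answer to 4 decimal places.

Write H for 'the item is defective'. Prior odds H:¬H = 0.15/0.85 = 0.17647. For the 'passed' outcome, the likelihood ratio is 0.1/0.89 = 0.11236.
Posterior odds = 0.17647 × 0.11236 = 0.019828, so P(H|E) = 0.019828/(1+0.019828) = 0.0194.

P(H | E) ≈ 0.0194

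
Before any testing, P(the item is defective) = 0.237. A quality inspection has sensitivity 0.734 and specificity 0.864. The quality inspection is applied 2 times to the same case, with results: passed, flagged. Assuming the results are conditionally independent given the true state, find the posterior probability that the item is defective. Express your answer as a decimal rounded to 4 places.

Posterior P(H) ≈ 0.3404

With H the event that the item is defective, the joint likelihood of the observed sequence is P(data|H) = 0.266·0.734 = 0.19524 and P(data|¬H) = 0.864·0.136 = 0.11750.
Bayes: P(H|data) = 0.237·0.19524 / (0.237·0.19524 + 0.763·0.11750) = 0.046273/0.13593 = 0.3404.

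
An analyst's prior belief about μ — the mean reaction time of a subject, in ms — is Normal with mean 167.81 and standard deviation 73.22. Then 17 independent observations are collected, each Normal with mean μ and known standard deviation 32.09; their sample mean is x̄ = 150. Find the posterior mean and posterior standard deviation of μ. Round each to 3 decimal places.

With known σ, the Normal prior is conjugate. Weight on the data is w = (n/σ²)/(n/σ² + 1/τ₀²) = 0.0165086/(0.0165086+0.00018653) = 0.98883.
Posterior mean = w·x̄ + (1−w)·μ₀ = 0.98883·150 + 0.011173·167.81 = 150.199. Posterior variance = 1/(0.0165086+0.00018653) = 59.8978, so SD = 7.739.

Posterior mean ≈ 150.199; posterior SD ≈ 7.739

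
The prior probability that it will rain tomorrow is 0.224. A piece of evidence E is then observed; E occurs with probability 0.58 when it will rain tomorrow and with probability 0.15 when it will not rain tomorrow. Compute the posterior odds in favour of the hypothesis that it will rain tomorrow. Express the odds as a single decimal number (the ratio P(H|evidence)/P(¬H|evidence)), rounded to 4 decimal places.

Posterior odds ≈ 1.1162

Prior odds = 0.224/(1−0.224) = 0.28866.
Likelihood ratio for E = 0.58/0.15 = 3.8667.
Posterior odds = prior odds × LR = 1.1162.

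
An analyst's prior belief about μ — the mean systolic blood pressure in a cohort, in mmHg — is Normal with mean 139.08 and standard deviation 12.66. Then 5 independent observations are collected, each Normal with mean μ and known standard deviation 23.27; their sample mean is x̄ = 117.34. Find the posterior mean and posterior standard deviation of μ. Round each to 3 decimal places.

Posterior mean ≈ 126.106; posterior SD ≈ 8.039

Prior precision 1/τ₀² = 1/12.66² = 0.00623925; data precision n/σ² = 5/23.27² = 0.00923373.
Posterior precision = 0.00623925 + 0.00923373 = 0.0154730, giving posterior SD = 1/√0.0154730 = 8.039.
Posterior mean = (0.00623925·139.08 + 0.00923373·117.34) / 0.0154730 = 126.106.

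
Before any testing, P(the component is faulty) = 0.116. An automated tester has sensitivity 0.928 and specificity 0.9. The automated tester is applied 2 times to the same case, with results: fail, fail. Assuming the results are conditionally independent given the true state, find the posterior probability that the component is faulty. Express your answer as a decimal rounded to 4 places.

With H the event that the component is faulty, the joint likelihood of the observed sequence is P(data|H) = 0.928·0.928 = 0.86118 and P(data|¬H) = 0.1·0.1 = 0.010000.
Bayes: P(H|data) = 0.116·0.86118 / (0.116·0.86118 + 0.884·0.010000) = 0.099897/0.10874 = 0.9187.

Posterior P(H) ≈ 0.9187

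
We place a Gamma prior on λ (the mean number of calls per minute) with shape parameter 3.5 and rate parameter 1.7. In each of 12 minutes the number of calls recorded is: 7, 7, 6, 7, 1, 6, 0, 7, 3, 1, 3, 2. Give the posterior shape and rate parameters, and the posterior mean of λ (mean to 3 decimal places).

Posterior: Gamma(shape=53.5, rate=13.7); mean ≈ 3.905

The Poisson likelihood adds the total count to the shape and the number of exposure periods to the rate. Here ∑xᵢ = 50 and n = 12, so shape 3.5→53.5 and rate 1.7→13.7.
Posterior mean = shape/rate = 53.5/13.7 = 3.905.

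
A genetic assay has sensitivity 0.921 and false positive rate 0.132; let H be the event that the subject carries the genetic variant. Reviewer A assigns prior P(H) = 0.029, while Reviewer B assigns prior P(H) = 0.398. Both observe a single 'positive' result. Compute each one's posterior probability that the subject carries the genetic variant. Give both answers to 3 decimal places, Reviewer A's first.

Reviewer A: 0.172; Reviewer B: 0.822

The likelihood ratio for a 'positive' result is 0.921/0.132 = 6.9773.
Reviewer A: prior odds 0.029/0.971 = 0.029866; posterior odds 0.20838; posterior probability 0.172.
Reviewer B: prior odds 0.398/0.602 = 0.66113; posterior odds 4.6129; posterior probability 0.822.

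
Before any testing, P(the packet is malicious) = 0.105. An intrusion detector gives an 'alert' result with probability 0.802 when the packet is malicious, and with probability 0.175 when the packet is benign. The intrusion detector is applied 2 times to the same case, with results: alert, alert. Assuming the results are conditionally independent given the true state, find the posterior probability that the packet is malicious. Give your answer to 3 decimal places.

Posterior P(H) ≈ 0.711

Let H be the event that the packet is malicious; start with P(H) = 0.105. P('alert'|H) = 0.802, P('alert'|¬H) = 0.175.
Update on result 1 ('alert'): P(H) ← 0.802·0.1050 / (0.802·0.1050 + 0.175·0.8950) = 0.084210/0.24083 = 0.3497.
Update on result 2 ('alert'): P(H) ← 0.802·0.3497 / (0.802·0.3497 + 0.175·0.6503) = 0.28043/0.39424 = 0.7113.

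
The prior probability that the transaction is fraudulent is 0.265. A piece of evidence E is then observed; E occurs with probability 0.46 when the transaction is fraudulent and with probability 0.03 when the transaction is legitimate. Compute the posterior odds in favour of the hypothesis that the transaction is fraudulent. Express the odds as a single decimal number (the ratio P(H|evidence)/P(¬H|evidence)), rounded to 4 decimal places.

Posterior odds ≈ 5.5283

Prior odds = 0.265/(1−0.265) = 0.36054.
Likelihood ratio for E = 0.46/0.03 = 15.333.
Posterior odds = prior odds × LR = 5.5283.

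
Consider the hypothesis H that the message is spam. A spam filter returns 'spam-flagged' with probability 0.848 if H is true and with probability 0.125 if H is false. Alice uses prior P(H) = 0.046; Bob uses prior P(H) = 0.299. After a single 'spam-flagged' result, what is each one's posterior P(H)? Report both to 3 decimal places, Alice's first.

Alice: 0.246; Bob: 0.743

P('+'|H) = 0.848, P('+'|¬H) = 0.125.
Alice: numerator 0.848·0.046 = 0.039008; evidence = 0.039008+0.125·0.954 = 0.15826; posterior = 0.246.
Bob: numerator 0.848·0.299 = 0.25355; evidence = 0.25355+0.125·0.701 = 0.34118; posterior = 0.743.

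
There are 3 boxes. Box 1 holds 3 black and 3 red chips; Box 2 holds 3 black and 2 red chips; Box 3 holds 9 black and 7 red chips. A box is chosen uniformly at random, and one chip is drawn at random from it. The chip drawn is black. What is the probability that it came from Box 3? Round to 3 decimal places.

Tabulate prior·likelihood by source: [1] prior 0.333333, lik 0.5, product 0.1667; [2] prior 0.333333, lik 0.6, product 0.2000; [3] prior 0.333333, lik 0.5625, product 0.1875.
Normalizing constant = 0.55417; the posterior for Box 3 is its product over the sum, 0.1875/0.55417 = 0.338.

Posterior probability ≈ 0.338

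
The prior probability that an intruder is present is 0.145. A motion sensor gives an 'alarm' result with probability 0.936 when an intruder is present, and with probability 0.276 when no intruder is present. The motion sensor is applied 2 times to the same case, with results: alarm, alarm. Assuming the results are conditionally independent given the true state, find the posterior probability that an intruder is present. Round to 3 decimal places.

Posterior P(H) ≈ 0.661

Let H be the event that an intruder is present; start with P(H) = 0.145. P('alarm'|H) = 0.936, P('alarm'|¬H) = 0.276.
Update on result 1 ('alarm'): P(H) ← 0.936·0.1450 / (0.936·0.1450 + 0.276·0.8550) = 0.13572/0.37170 = 0.3651.
Update on result 2 ('alarm'): P(H) ← 0.936·0.3651 / (0.936·0.3651 + 0.276·0.6349) = 0.34176/0.51699 = 0.6611.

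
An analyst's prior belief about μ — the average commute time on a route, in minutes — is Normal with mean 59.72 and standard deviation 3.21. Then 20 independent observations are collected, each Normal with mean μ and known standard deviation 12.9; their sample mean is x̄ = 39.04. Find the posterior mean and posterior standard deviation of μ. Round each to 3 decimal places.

Prior precision 1/τ₀² = 1/3.21² = 0.0970487; data precision n/σ² = 20/12.9² = 0.120185.
Posterior precision = 0.0970487 + 0.120185 = 0.217234, giving posterior SD = 1/√0.217234 = 2.146.
Posterior mean = (0.0970487·59.72 + 0.120185·39.04) / 0.217234 = 48.279.

Posterior mean ≈ 48.279; posterior SD ≈ 2.146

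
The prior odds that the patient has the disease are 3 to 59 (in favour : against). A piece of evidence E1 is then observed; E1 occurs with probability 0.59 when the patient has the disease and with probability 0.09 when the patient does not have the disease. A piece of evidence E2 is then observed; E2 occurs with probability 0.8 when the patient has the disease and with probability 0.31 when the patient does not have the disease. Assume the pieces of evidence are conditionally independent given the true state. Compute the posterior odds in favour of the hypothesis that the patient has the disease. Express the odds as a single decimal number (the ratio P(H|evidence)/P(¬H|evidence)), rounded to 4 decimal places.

Prior odds = 3/59 = 0.050847.
Likelihood ratio for E1 = 0.59/0.09 = 6.5556.
Likelihood ratio for E2 = 0.8/0.31 = 2.5806.
Posterior odds = prior odds × LR₁ × LR₂ = 0.86022.

Posterior odds ≈ 0.8602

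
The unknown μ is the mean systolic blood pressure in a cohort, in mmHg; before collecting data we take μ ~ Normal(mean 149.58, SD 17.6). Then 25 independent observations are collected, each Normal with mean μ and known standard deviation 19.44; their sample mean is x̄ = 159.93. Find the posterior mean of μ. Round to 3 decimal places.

Posterior mean ≈ 159.448

With known σ, the Normal prior is conjugate. Weight on the data is w = (n/σ²)/(n/σ² + 1/τ₀²) = 0.0661527/(0.0661527+0.00322831) = 0.95347.
Posterior mean = w·x̄ + (1−w)·μ₀ = 0.95347·159.93 + 0.046530·149.58 = 159.448.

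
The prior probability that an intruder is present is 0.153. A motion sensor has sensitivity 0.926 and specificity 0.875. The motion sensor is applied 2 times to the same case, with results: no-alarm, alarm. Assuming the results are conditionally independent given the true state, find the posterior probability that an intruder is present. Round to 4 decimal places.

Posterior P(H) ≈ 0.1017

Let H be the event that an intruder is present; start with P(H) = 0.153. P('alarm'|H) = 0.926, P('alarm'|¬H) = 0.125.
Update on result 1 ('no-alarm'): P(H) ← 0.074·0.1530 / (0.074·0.1530 + 0.875·0.8470) = 0.011322/0.75245 = 0.0150.
Update on result 2 ('alarm'): P(H) ← 0.926·0.0150 / (0.926·0.0150 + 0.125·0.9850) = 0.013933/0.13705 = 0.1017.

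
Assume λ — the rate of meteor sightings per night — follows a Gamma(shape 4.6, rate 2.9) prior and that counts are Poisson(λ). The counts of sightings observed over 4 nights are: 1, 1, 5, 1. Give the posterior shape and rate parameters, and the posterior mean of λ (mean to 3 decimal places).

Total count ∑xᵢ = 8 over n = 4 nights.
Gamma is conjugate to the Poisson likelihood: posterior is Gamma(shape = 4.6+8 = 12.6, rate = 2.9+4 = 6.9).
Posterior mean = shape/rate = 12.6/6.9 = 1.826.

Posterior: Gamma(shape=12.6, rate=6.9); mean ≈ 1.826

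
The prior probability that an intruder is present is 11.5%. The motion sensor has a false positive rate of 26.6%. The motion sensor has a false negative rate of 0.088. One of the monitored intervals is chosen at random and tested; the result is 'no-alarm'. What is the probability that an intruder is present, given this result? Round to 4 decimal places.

P(H | E) ≈ 0.0153

Let H be the event that an intruder is present. P(H) = 0.115, so P(¬H) = 0.885. With E the 'no-alarm' result, P(E|H) = 0.088 and P(E|¬H) = 0.734.
P(E) = 0.088·0.115 + 0.734·0.885 = 0.010120 + 0.64959 = 0.65971.
By Bayes' theorem, P(H|E) = 0.010120 / 0.65971 = 0.0153.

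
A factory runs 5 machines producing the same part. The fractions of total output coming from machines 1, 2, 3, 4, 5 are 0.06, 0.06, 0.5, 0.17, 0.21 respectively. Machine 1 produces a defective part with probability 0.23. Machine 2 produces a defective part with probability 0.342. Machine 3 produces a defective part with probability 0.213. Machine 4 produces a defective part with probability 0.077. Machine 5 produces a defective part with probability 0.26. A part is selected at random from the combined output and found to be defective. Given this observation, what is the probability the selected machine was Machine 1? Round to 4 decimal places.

Posterior probability ≈ 0.0662

P(defective|M1) = 0.23; P(defective|M2) = 0.342; P(defective|M3) = 0.213; P(defective|M4) = 0.077; P(defective|M5) = 0.26.
Prior × likelihood for each source: 0.06·0.23=0.01380, 0.06·0.342=0.02052, 0.5·0.213=0.1065, 0.17·0.077=0.01309, 0.21·0.26=0.05460. Summing gives P(defective) = 0.20851.
P(Machine 1 | defective) = 0.01380 / 0.20851 = 0.0662.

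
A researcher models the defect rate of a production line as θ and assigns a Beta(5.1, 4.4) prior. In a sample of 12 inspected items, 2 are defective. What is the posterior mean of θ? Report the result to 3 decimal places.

Posterior mean ≈ 0.330

Observing 2 successes and 10 failures updates Beta(5.1, 4.4) by adding the success and failure counts to the two shape parameters: α = 5.1+2 = 7.1, β = 4.4+10 = 14.4.
Posterior mean = α/(α+β) = 7.1/21.5 = 0.330.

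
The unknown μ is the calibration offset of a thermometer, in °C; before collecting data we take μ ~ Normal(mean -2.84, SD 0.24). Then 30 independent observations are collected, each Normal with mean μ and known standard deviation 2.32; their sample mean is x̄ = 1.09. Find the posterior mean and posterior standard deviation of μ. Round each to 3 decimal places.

Posterior mean ≈ -1.885; posterior SD ≈ 0.209

With known σ, the Normal prior is conjugate. Weight on the data is w = (n/σ²)/(n/σ² + 1/τ₀²) = 5.57372/(5.57372+17.3611) = 0.24302.
Posterior mean = w·x̄ + (1−w)·μ₀ = 0.24302·1.09 + 0.75698·-2.84 = -1.885. Posterior variance = 1/(5.57372+17.3611) = 0.0436018, so SD = 0.209.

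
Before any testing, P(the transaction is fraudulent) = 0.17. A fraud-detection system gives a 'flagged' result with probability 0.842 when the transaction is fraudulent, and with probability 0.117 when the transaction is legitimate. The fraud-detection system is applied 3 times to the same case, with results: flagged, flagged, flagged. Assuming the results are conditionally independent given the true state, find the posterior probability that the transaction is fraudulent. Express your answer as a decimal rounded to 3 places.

Let H be the event that the transaction is fraudulent; start with P(H) = 0.17. P('flagged'|H) = 0.842, P('flagged'|¬H) = 0.117.
Update on result 1 ('flagged'): P(H) ← 0.842·0.1700 / (0.842·0.1700 + 0.117·0.8300) = 0.14314/0.24025 = 0.5958.
Update on result 2 ('flagged'): P(H) ← 0.842·0.5958 / (0.842·0.5958 + 0.117·0.4042) = 0.50166/0.54895 = 0.9139.
Update on result 3 ('flagged'): P(H) ← 0.842·0.9139 / (0.842·0.9139 + 0.117·0.0861) = 0.76946/0.77954 = 0.9871.

Posterior P(H) ≈ 0.987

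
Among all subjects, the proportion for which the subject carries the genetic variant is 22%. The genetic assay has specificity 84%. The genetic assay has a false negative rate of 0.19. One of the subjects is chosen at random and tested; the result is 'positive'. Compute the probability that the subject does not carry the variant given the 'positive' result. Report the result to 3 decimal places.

Write H for 'the subject carries the genetic variant'. Prior odds H:¬H = 0.22/0.78 = 0.28205. For the 'positive' outcome, the likelihood ratio is 0.81/0.16 = 5.0625.
Posterior odds = 0.28205 × 5.0625 = 1.4279, so P(H|E) = 1.4279/(1+1.4279) = 0.588. Then P(¬H|E) = 1 − 0.588 = 0.412.

P(¬H | E) ≈ 0.412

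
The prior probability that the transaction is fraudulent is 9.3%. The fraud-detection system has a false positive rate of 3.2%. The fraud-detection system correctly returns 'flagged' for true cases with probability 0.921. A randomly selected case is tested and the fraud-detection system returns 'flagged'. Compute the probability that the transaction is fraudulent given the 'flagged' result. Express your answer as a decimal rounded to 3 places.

Let H be the event that the transaction is fraudulent. P(H) = 0.093, so P(¬H) = 0.907. With E the 'flagged' result, P(E|H) = 0.921 and P(E|¬H) = 0.032.
P(E) = 0.921·0.093 + 0.032·0.907 = 0.085653 + 0.029024 = 0.11468.
By Bayes' theorem, P(H|E) = 0.085653 / 0.11468 = 0.747.

P(H | E) ≈ 0.747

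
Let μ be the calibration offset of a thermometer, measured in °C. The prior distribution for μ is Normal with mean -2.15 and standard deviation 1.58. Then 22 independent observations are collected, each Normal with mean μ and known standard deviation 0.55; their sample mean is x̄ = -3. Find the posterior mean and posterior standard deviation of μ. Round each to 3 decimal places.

With known σ, the Normal prior is conjugate. Weight on the data is w = (n/σ²)/(n/σ² + 1/τ₀²) = 72.7273/(72.7273+0.400577) = 0.99452.
Posterior mean = w·x̄ + (1−w)·μ₀ = 0.99452·-3 + 0.0054778·-2.15 = -2.995. Posterior variance = 1/(72.7273+0.400577) = 0.0136747, so SD = 0.117.

Posterior mean ≈ -2.995; posterior SD ≈ 0.117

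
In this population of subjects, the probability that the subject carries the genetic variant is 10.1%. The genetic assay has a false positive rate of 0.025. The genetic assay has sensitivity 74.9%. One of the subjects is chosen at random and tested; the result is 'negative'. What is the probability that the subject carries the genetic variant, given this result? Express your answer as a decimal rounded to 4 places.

Let H be the event that the subject carries the genetic variant. P(H) = 0.101, so P(¬H) = 0.899. With E the 'negative' result, P(E|H) = 0.251 and P(E|¬H) = 0.975.
P(E) = 0.251·0.101 + 0.975·0.899 = 0.025351 + 0.87652 = 0.90188.
By Bayes' theorem, P(H|E) = 0.025351 / 0.90188 = 0.0281.

P(H | E) ≈ 0.0281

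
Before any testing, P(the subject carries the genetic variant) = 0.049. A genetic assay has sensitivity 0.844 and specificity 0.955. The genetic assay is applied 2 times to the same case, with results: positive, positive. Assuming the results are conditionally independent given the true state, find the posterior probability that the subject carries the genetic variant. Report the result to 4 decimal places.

With H the event that the subject carries the genetic variant, the joint likelihood of the observed sequence is P(data|H) = 0.844·0.844 = 0.71234 and P(data|¬H) = 0.045·0.045 = 0.0020250.
Bayes: P(H|data) = 0.049·0.71234 / (0.049·0.71234 + 0.951·0.0020250) = 0.034904/0.036830 = 0.9477.

Posterior P(H) ≈ 0.9477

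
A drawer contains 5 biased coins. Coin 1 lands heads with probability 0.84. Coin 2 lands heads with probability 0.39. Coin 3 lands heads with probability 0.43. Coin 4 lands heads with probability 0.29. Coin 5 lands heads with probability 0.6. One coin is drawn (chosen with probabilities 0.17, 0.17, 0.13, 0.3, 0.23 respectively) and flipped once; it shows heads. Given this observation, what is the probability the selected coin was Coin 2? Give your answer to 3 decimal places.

P(heads|C1) = 0.84; P(heads|C2) = 0.39; P(heads|C3) = 0.43; P(heads|C4) = 0.29; P(heads|C5) = 0.6.
Prior × likelihood for each source: 0.17·0.84=0.1428, 0.17·0.39=0.06630, 0.13·0.43=0.05590, 0.3·0.29=0.08700, 0.23·0.6=0.1380. Summing gives P(heads) = 0.49000.
P(Coin 2 | heads) = 0.06630 / 0.49000 = 0.135.

Posterior probability ≈ 0.135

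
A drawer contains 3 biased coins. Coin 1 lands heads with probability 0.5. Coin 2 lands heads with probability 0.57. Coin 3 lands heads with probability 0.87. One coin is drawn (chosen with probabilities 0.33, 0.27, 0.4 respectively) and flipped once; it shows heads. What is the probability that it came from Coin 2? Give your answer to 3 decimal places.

Tabulate prior·likelihood by source: [1] prior 0.33, lik 0.5, product 0.1650; [2] prior 0.27, lik 0.57, product 0.1539; [3] prior 0.4, lik 0.87, product 0.3480.
Normalizing constant = 0.66690; the posterior for Coin 2 is its product over the sum, 0.1539/0.66690 = 0.231.

Posterior probability ≈ 0.231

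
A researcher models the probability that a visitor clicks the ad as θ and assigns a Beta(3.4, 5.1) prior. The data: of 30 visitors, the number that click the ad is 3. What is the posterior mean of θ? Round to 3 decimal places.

Posterior mean ≈ 0.166

The binomial likelihood is conjugate to the Beta prior: with 3 successes and 27 failures, the posterior is Beta(3.4+3, 5.1+27) = Beta(6.4, 32.1).
E[θ | data] = 6.4/(6.4+32.1) = 0.166.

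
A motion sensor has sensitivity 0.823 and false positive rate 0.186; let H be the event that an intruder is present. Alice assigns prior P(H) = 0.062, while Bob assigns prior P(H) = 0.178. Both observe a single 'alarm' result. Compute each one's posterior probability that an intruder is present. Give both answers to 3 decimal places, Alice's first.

The likelihood ratio for an 'alarm' result is 0.823/0.186 = 4.4247.
Alice: prior odds 0.062/0.938 = 0.066098; posterior odds 0.29247; posterior probability 0.226.
Bob: prior odds 0.178/0.822 = 0.21655; posterior odds 0.95815; posterior probability 0.489.

Alice: 0.226; Bob: 0.489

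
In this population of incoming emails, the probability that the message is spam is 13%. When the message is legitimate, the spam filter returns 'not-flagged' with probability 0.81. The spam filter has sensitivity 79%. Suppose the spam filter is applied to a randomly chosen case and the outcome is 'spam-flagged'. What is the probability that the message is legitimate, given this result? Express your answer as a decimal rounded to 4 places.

Let H be the event that the message is spam. P(H) = 0.13, so P(¬H) = 0.87. With E the 'spam-flagged' result, P(E|H) = 0.79 and P(E|¬H) = 0.19.
P(E) = 0.79·0.13 + 0.19·0.87 = 0.10270 + 0.16530 = 0.26800.
By Bayes' theorem, P(H|E) = 0.10270 / 0.26800 = 0.3832. Hence P(¬H|E) = 1 − 0.3832 = 0.6168.

P(¬H | E) ≈ 0.6168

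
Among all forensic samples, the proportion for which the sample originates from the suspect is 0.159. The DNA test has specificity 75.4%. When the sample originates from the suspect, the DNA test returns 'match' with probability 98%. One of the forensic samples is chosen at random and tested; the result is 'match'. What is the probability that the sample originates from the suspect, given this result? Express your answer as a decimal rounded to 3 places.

Write H for 'the sample originates from the suspect'. Prior odds H:¬H = 0.159/0.841 = 0.18906. For the 'match' outcome, the likelihood ratio is 0.98/0.246 = 3.9837.
Posterior odds = 0.18906 × 3.9837 = 0.75317, so P(H|E) = 0.75317/(1+0.75317) = 0.430.

P(H | E) ≈ 0.430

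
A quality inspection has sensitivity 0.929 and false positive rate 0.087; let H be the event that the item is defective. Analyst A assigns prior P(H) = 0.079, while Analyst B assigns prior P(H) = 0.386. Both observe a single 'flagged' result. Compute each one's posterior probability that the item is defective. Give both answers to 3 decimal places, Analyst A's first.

Analyst A: 0.478; Analyst B: 0.870

The likelihood ratio for a 'flagged' result is 0.929/0.087 = 10.678.
Analyst A: prior odds 0.079/0.921 = 0.085776; posterior odds 0.91593; posterior probability 0.478.
Analyst B: prior odds 0.386/0.614 = 0.62866; posterior odds 6.7130; posterior probability 0.870.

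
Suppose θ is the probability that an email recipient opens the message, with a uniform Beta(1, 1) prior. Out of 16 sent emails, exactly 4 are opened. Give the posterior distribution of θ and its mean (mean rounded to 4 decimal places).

Posterior: Beta(5, 13); mean ≈ 0.2778

The binomial likelihood is conjugate to the Beta prior: with 4 successes and 12 failures, the posterior is Beta(1+4, 1+12) = Beta(5, 13).
E[θ | data] = 5/(5+13) = 0.2778.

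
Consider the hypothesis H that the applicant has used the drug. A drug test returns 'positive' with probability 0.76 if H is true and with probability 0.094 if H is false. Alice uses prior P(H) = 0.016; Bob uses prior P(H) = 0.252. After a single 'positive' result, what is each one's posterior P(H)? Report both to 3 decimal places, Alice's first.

P('+'|H) = 0.76, P('+'|¬H) = 0.094.
Alice: numerator 0.76·0.016 = 0.012160; evidence = 0.012160+0.094·0.984 = 0.10466; posterior = 0.116.
Bob: numerator 0.76·0.252 = 0.19152; evidence = 0.19152+0.094·0.748 = 0.26183; posterior = 0.731.

Alice: 0.116; Bob: 0.731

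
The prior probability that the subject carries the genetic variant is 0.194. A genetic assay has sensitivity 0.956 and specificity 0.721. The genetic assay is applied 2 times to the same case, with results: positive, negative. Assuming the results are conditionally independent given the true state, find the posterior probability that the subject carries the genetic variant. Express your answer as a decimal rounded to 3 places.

Let H be the event that the subject carries the genetic variant; start with P(H) = 0.194. P('positive'|H) = 0.956, P('positive'|¬H) = 0.279.
Update on result 1 ('positive'): P(H) ← 0.956·0.1940 / (0.956·0.1940 + 0.279·0.8060) = 0.18546/0.41034 = 0.4520.
Update on result 2 ('negative'): P(H) ← 0.044·0.4520 / (0.044·0.4520 + 0.721·0.5480) = 0.019887/0.41501 = 0.0479.

Posterior P(H) ≈ 0.048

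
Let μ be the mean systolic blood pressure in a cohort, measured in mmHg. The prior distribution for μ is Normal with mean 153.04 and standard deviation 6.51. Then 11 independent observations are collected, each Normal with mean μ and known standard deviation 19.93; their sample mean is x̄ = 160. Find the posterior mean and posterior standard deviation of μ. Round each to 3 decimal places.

With known σ, the Normal prior is conjugate. Weight on the data is w = (n/σ²)/(n/σ² + 1/τ₀²) = 0.0276935/(0.0276935+0.0235960) = 0.53995.
Posterior mean = w·x̄ + (1−w)·μ₀ = 0.53995·160 + 0.46005·153.04 = 156.798. Posterior variance = 1/(0.0276935+0.0235960) = 19.4972, so SD = 4.416.

Posterior mean ≈ 156.798; posterior SD ≈ 4.416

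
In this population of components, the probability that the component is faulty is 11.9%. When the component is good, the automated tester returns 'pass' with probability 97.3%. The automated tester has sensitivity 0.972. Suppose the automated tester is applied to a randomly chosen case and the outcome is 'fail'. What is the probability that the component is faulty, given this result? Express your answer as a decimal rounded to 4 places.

Write H for 'the component is faulty'. Prior odds H:¬H = 0.119/0.881 = 0.13507. For the 'fail' outcome, the likelihood ratio is 0.972/0.027 = 36.000.
Posterior odds = 0.13507 × 36.000 = 4.8627, so P(H|E) = 4.8627/(1+4.8627) = 0.8294.

P(H | E) ≈ 0.8294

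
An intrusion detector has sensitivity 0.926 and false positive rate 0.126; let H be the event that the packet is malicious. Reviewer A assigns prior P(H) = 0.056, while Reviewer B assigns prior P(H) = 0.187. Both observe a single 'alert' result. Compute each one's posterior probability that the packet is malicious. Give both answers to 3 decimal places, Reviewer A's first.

Reviewer A: 0.304; Reviewer B: 0.628

The likelihood ratio for an 'alert' result is 0.926/0.126 = 7.3492.
Reviewer A: prior odds 0.056/0.944 = 0.059322; posterior odds 0.43597; posterior probability 0.304.
Reviewer B: prior odds 0.187/0.813 = 0.23001; posterior odds 1.6904; posterior probability 0.628.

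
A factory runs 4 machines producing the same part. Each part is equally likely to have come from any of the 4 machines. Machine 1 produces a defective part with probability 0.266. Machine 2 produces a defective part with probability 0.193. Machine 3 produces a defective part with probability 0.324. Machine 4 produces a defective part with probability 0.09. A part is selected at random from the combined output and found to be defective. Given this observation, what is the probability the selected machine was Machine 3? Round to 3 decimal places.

P(defective|M1) = 0.266; P(defective|M2) = 0.193; P(defective|M3) = 0.324; P(defective|M4) = 0.09.
Prior × likelihood for each source: 0.25·0.266=0.06650, 0.25·0.193=0.04825, 0.25·0.324=0.08100, 0.25·0.09=0.02250. Summing gives P(defective) = 0.21825.
P(Machine 3 | defective) = 0.08100 / 0.21825 = 0.371.

Posterior probability ≈ 0.371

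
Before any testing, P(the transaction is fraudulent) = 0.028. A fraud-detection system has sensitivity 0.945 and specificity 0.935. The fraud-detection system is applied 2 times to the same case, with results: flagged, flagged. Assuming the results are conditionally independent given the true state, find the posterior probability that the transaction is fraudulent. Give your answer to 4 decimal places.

Let H be the event that the transaction is fraudulent; start with P(H) = 0.028. P('flagged'|H) = 0.945, P('flagged'|¬H) = 0.065.
Update on result 1 ('flagged'): P(H) ← 0.945·0.0280 / (0.945·0.0280 + 0.065·0.9720) = 0.026460/0.089640 = 0.2952.
Update on result 2 ('flagged'): P(H) ← 0.945·0.2952 / (0.945·0.2952 + 0.065·0.7048) = 0.27895/0.32476 = 0.8589.

Posterior P(H) ≈ 0.8589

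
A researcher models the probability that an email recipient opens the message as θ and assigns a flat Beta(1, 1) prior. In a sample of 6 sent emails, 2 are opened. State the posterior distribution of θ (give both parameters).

Observing 2 successes and 4 failures updates Beta(1, 1) by adding the success and failure counts to the two shape parameters: α = 1+2 = 3, β = 1+4 = 5.

Posterior: Beta(3, 5)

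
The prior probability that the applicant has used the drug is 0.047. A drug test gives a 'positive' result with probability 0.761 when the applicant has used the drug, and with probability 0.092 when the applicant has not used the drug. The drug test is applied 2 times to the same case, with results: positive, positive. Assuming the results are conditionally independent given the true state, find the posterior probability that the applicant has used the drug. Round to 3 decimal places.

Posterior P(H) ≈ 0.771

Let H be the event that the applicant has used the drug; start with P(H) = 0.047. P('positive'|H) = 0.761, P('positive'|¬H) = 0.092.
Update on result 1 ('positive'): P(H) ← 0.761·0.0470 / (0.761·0.0470 + 0.092·0.9530) = 0.035767/0.12344 = 0.2897.
Update on result 2 ('positive'): P(H) ← 0.761·0.2897 / (0.761·0.2897 + 0.092·0.7103) = 0.22050/0.28584 = 0.7714.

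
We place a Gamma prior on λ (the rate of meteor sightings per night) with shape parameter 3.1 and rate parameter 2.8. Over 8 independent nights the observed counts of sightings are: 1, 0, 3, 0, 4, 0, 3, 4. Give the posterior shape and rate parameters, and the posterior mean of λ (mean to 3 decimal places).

Posterior: Gamma(shape=18.1, rate=10.8); mean ≈ 1.676

Total count ∑xᵢ = 15 over n = 8 nights.
Gamma is conjugate to the Poisson likelihood: posterior is Gamma(shape = 3.1+15 = 18.1, rate = 2.8+8 = 10.8).
Posterior mean = shape/rate = 18.1/10.8 = 1.676.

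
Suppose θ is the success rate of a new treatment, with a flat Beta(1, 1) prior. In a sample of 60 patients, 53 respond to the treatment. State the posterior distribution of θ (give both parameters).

Posterior: Beta(54, 8)

Observing 53 successes and 7 failures updates Beta(1, 1) by adding the success and failure counts to the two shape parameters: α = 1+53 = 54, β = 1+7 = 8.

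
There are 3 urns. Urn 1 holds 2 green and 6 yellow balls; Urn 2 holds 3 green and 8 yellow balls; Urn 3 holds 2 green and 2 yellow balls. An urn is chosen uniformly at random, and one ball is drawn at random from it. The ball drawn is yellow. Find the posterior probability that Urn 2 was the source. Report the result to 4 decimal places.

Tabulate prior·likelihood by source: [1] prior 0.333333, lik 0.75, product 0.2500; [2] prior 0.333333, lik 0.7273, product 0.2424; [3] prior 0.333333, lik 0.5, product 0.1667.
Normalizing constant = 0.65909; the posterior for Urn 2 is its product over the sum, 0.2424/0.65909 = 0.3678.

Posterior probability ≈ 0.3678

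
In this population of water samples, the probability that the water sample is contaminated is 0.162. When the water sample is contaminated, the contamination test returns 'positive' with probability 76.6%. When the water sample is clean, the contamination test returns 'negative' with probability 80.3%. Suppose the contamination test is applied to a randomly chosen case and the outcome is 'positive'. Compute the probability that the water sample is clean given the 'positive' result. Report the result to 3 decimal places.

Write H for 'the water sample is contaminated'. Prior odds H:¬H = 0.162/0.838 = 0.19332. For the 'positive' outcome, the likelihood ratio is 0.766/0.197 = 3.8883.
Posterior odds = 0.19332 × 3.8883 = 0.75168, so P(H|E) = 0.75168/(1+0.75168) = 0.429. Then P(¬H|E) = 1 − 0.429 = 0.571.

P(¬H | E) ≈ 0.571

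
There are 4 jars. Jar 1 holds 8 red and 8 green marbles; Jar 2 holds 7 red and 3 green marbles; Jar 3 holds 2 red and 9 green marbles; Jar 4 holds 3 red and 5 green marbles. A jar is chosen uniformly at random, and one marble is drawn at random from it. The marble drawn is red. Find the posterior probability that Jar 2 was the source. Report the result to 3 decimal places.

Tabulate prior·likelihood by source: [1] prior 0.25, lik 0.5, product 0.1250; [2] prior 0.25, lik 0.7, product 0.1750; [3] prior 0.25, lik 0.1818, product 0.04545; [4] prior 0.25, lik 0.375, product 0.09375.
Normalizing constant = 0.43920; the posterior for Jar 2 is its product over the sum, 0.1750/0.43920 = 0.398.

Posterior probability ≈ 0.398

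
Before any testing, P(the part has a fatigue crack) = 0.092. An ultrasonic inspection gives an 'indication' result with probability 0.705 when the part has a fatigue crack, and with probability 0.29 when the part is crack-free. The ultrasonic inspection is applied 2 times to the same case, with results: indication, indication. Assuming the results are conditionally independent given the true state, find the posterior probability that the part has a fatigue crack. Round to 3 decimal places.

Posterior P(H) ≈ 0.375

Let H be the event that the part has a fatigue crack; start with P(H) = 0.092. P('indication'|H) = 0.705, P('indication'|¬H) = 0.29.
Update on result 1 ('indication'): P(H) ← 0.705·0.0920 / (0.705·0.0920 + 0.29·0.9080) = 0.064860/0.32818 = 0.1976.
Update on result 2 ('indication'): P(H) ← 0.705·0.1976 / (0.705·0.1976 + 0.29·0.8024) = 0.13933/0.37202 = 0.3745.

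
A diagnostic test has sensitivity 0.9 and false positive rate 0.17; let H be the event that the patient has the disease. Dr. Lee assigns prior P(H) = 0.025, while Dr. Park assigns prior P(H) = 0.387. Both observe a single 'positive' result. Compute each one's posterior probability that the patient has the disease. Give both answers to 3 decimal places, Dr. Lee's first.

The likelihood ratio for a 'positive' result is 0.9/0.17 = 5.2941.
Dr. Lee: prior odds 0.025/0.975 = 0.025641; posterior odds 0.13575; posterior probability 0.120.
Dr. Park: prior odds 0.387/0.613 = 0.63132; posterior odds 3.3423; posterior probability 0.770.

Dr. Lee: 0.120; Dr. Park: 0.770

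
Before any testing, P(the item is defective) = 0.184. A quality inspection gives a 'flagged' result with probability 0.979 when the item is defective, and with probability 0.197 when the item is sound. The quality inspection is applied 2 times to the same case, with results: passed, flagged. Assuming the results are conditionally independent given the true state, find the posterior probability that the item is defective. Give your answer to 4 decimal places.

With H the event that the item is defective, the joint likelihood of the observed sequence is P(data|H) = 0.021·0.979 = 0.020559 and P(data|¬H) = 0.803·0.197 = 0.15819.
Bayes: P(H|data) = 0.184·0.020559 / (0.184·0.020559 + 0.816·0.15819) = 0.0037829/0.13287 = 0.0285.

Posterior P(H) ≈ 0.0285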